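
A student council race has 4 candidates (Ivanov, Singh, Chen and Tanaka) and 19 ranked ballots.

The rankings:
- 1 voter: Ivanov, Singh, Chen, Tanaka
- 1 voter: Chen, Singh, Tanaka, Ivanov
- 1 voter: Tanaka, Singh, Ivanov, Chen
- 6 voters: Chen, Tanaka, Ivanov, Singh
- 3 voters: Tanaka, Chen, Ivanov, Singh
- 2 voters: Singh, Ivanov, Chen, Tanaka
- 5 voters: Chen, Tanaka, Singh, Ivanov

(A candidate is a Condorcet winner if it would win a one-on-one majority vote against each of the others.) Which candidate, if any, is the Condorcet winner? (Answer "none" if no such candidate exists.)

Chen

Head-to-head results (19 voters):
Ivanov vs Singh: Ivanov, 10–9.
Ivanov vs Chen: Chen, 15–4.
Ivanov vs Tanaka: 1+2 = 3 for Ivanov, 16 for Tanaka — Tanaka by 16–3.
Singh vs Chen: Chen wins 15–4.
Singh vs Tanaka: Singh preferred on 1+1+2 = 4 ballots; Tanaka wins 15–4.
Chen vs Tanaka: Chen preferred on 1+1+6+2+5 = 15 ballots; Chen wins 15–4.
Chen wins every pairwise contest, so Chen is the Condorcet winner.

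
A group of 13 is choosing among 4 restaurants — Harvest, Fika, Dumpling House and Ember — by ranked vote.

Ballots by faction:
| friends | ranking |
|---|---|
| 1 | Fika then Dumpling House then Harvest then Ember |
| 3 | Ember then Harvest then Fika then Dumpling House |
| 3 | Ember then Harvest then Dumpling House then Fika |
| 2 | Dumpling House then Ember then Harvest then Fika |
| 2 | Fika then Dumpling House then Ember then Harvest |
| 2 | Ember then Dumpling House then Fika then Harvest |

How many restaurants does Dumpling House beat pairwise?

2

Dumpling House against each rival (13 friends):
Dumpling House vs Harvest: Dumpling House, 7–6.
Dumpling House–Fika: Dumpling House 7–6.
Dumpling House vs Ember: Ember, 8–5.
Dumpling House beats Harvest, Fika; loses to Ember — 2 pairwise wins.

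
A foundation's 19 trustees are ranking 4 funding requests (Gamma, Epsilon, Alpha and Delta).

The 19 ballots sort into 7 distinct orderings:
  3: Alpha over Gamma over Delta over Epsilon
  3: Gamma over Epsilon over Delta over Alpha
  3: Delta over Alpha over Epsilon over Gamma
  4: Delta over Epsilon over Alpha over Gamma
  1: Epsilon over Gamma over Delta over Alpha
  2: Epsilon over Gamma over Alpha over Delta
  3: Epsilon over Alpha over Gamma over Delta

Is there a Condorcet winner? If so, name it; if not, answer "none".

none

Head-to-head results (19 reviewers):
Gamma vs Epsilon: Gamma preferred on 3+3 = 6 ballots; Epsilon wins 13–6.
Gamma vs Alpha: 3+1+2 = 6 for Gamma, 13 for Alpha — Alpha by 13–6.
Gamma vs Delta: Gamma preferred on 3+3+1+2+3 = 12 ballots; Gamma wins 12–7.
Epsilon vs Alpha: 3+4+1+2+3 = 13 for Epsilon, 6 for Alpha — Epsilon by 13–6.
Epsilon vs Delta: 3+1+2+3 = 9 for Epsilon, 10 for Delta — Delta by 10–9.
Alpha vs Delta: Alpha is ranked higher on 3+2+3 = 8 ballots, Delta on 11. Delta wins 11–8.
Every project loses at least once (Gamma loses to Epsilon; Epsilon loses to Delta; Alpha loses to Epsilon; Delta loses to Gamma). The majority relation contains the cycle Gamma > Delta > Epsilon > Gamma, so there is no Condorcet winner.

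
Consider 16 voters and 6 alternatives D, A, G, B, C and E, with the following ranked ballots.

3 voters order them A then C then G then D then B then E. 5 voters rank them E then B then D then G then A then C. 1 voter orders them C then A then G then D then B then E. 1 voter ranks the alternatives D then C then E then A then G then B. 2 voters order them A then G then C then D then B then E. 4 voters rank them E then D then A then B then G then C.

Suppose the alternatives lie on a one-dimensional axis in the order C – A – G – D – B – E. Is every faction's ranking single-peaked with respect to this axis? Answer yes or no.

Axis positions: C=1, A=2, G=3, D=4, B=5, E=6.
Faction 1 (peak A at position 2): ranking walks positions 2-1-3-4-5-6, expanding outward from the peak — single-peaked.
Faction 2 (peak E at position 6): ranking walks positions 6-5-4-3-2-1, expanding outward from the peak — single-peaked.
Faction 3 (peak C at position 1): ranking walks positions 1-2-3-4-5-6, expanding outward from the peak — single-peaked.
Faction 4: ranking walks positions 4-1-6-2-3-5; C is ranked above G even though G lies between C and the peak D on the axis — preferences dip and rise again. Not single-peaked.
Faction 5 (peak A at position 2): ranking walks positions 2-3-1-4-5-6, expanding outward from the peak — single-peaked.
Faction 6: ranking walks positions 6-4-2-5-3-1; D is ranked above B even though B lies between D and the peak E on the axis — preferences dip and rise again. Not single-peaked.
Faction 4 violates single-peakedness, so the profile is not single-peaked on this axis.

no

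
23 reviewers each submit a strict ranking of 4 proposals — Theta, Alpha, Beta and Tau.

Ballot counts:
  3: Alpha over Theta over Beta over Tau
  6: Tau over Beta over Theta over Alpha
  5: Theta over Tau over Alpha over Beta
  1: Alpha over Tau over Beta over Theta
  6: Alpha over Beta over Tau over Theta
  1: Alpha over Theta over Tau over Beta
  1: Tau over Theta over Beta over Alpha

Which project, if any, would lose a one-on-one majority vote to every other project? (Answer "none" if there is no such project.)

none

Head-to-head results (23 reviewers):
Theta vs Alpha: 6+5+1 = 12 for Theta, 11 for Alpha — Theta by 12–11.
Theta–Beta: Beta 13–10.
Theta vs Tau: Tau wins 14–9.
Alpha–Beta: Alpha 16–7.
Alpha vs Tau: 11 to 12, Tau.
Beta–Tau: Tau 14–9.
Every project wins at least one matchup (Theta beats Alpha; Alpha beats Beta; Beta beats Theta; Tau beats Theta), so there is no Condorcet loser.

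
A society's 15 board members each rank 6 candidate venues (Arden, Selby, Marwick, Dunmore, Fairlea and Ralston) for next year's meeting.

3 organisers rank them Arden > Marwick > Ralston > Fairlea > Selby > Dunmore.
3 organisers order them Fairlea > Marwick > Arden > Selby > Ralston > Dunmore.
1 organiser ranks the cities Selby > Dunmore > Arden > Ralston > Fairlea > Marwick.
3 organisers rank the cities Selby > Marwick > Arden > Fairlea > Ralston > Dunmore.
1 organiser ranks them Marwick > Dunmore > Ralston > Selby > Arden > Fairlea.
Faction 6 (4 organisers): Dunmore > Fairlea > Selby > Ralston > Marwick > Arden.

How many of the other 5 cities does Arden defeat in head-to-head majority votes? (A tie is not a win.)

Arden against each rival (15 organisers):
Arden vs Selby: 3+3 = 6 for Arden, 9 for Selby — Selby by 9–6.
Arden vs Marwick: 3+1 = 4 for Arden, 11 for Marwick — Marwick by 11–4.
Arden vs Dunmore: 9 to 6, Arden.
Arden vs Fairlea: 8 to 7, Arden.
Arden–Ralston: Arden 10–5.
Arden beats Dunmore, Fairlea, Ralston; loses to Selby, Marwick — 3 pairwise wins.

3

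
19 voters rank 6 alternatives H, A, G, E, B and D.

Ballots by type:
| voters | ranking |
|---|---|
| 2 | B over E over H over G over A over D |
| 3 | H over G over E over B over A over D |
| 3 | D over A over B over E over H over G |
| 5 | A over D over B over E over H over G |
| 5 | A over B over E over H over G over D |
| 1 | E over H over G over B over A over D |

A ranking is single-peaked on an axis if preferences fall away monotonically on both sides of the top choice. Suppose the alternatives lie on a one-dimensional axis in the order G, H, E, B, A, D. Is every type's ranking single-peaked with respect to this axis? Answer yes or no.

Axis positions: G=1, H=2, E=3, B=4, A=5, D=6.
Type 1 (peak B at position 4): ranking walks positions 4-3-2-1-5-6, expanding outward from the peak — single-peaked.
Type 2 (peak H at position 2): ranking walks positions 2-1-3-4-5-6, expanding outward from the peak — single-peaked.
Type 3 (peak D at position 6): ranking walks positions 6-5-4-3-2-1, expanding outward from the peak — single-peaked.
Type 4 (peak A at position 5): ranking walks positions 5-6-4-3-2-1, expanding outward from the peak — single-peaked.
Type 5 (peak A at position 5): ranking walks positions 5-4-3-2-1-6, expanding outward from the peak — single-peaked.
Type 6 (peak E at position 3): ranking walks positions 3-2-1-4-5-6, expanding outward from the peak — single-peaked.
Every ranking is single-peaked on this axis.

yes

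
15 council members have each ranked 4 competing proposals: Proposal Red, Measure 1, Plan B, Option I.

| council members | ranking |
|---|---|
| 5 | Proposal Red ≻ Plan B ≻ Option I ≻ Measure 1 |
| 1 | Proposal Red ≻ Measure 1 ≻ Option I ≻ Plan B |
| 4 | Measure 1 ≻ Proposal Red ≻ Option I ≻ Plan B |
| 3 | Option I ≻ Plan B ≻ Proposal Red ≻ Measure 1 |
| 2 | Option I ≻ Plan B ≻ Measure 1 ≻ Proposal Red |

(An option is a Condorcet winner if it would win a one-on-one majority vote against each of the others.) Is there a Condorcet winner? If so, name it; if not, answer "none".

Proposal Red

Head-to-head results (15 council members):
Proposal Red vs Measure 1: Proposal Red wins 9–6.
Proposal Red vs Plan B: 5+1+4 = 10 for Proposal Red, 5 for Plan B — Proposal Red by 10–5.
Proposal Red–Option I: Proposal Red 10–5.
Measure 1–Plan B: Plan B 10–5.
Measure 1–Option I: Option I 10–5.
Plan B vs Option I: 5 to 10, Option I.
Proposal Red defeats every rival head-to-head and is the Condorcet winner.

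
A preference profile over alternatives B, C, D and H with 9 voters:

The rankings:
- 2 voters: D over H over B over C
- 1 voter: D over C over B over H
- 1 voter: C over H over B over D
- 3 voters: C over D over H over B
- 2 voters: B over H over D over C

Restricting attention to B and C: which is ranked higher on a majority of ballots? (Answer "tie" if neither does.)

C

Ballots ranking B above C: 2 + 2 = 4.
Ballots ranking C above B: 9 − 4 = 5.
C wins the head-to-head 5–4.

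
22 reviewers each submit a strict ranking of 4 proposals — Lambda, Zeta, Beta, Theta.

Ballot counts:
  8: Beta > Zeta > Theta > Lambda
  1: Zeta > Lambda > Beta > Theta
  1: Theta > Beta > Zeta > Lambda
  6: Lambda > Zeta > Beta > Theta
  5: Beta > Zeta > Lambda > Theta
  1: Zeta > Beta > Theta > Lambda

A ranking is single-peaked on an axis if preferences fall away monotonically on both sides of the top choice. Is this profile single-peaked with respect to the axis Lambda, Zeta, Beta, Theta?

yes

Axis positions: Lambda=1, Zeta=2, Beta=3, Theta=4.
Bloc 1 (peak Beta at position 3): ranking walks positions 3-2-4-1, expanding outward from the peak — single-peaked.
Bloc 2 (peak Zeta at position 2): ranking walks positions 2-1-3-4, expanding outward from the peak — single-peaked.
Bloc 3 (peak Theta at position 4): ranking walks positions 4-3-2-1, expanding outward from the peak — single-peaked.
Bloc 4 (peak Lambda at position 1): ranking walks positions 1-2-3-4, expanding outward from the peak — single-peaked.
Bloc 5 (peak Beta at position 3): ranking walks positions 3-2-1-4, expanding outward from the peak — single-peaked.
Bloc 6 (peak Zeta at position 2): ranking walks positions 2-3-4-1, expanding outward from the peak — single-peaked.
Every ranking is single-peaked on this axis.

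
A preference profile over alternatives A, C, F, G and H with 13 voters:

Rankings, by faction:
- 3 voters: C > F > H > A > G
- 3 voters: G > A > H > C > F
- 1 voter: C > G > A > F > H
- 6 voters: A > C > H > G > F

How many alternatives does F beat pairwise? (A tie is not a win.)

F against each rival (13 voters):
F vs A: F is ranked higher on 3 ballots, A on 10. A wins 10–3.
F vs C: 0 for F, 13 for C — C by 13–0.
F vs G: G wins 10–3.
F–H: H 9–4.
F beats no one; loses to A, C, G, H — 0 pairwise wins.

0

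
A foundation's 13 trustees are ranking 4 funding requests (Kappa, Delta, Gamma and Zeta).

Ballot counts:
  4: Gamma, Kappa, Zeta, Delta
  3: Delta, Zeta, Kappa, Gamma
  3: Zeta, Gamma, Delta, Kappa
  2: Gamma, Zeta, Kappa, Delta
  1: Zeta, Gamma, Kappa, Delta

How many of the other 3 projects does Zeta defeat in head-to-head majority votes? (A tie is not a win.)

Zeta against each rival (13 reviewers):
Zeta–Kappa: Zeta 9–4.
Zeta vs Delta: 4+3+2+1 = 10 for Zeta, 3 for Delta — Zeta by 10–3.
Zeta vs Gamma: Zeta preferred on 3+3+1 = 7 ballots; Zeta wins 7–6.
Zeta beats Kappa, Delta, Gamma — 3 pairwise wins.

3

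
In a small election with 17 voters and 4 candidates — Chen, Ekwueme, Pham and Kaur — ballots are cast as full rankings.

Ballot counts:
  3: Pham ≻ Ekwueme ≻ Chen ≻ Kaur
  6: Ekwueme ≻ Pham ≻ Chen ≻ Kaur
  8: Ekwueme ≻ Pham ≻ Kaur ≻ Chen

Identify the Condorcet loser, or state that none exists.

Kaur

Pairwise majorities:
Chen–Ekwueme: Ekwueme 17–0.
Chen–Pham: Pham 17–0.
Chen vs Kaur: Chen, 9–8.
Ekwueme vs Pham: Ekwueme, 14–3.
Ekwueme vs Kaur: Ekwueme wins 17–0.
Pham vs Kaur: Pham wins 17–0.
Kaur loses to every other candidate — it is the Condorcet loser.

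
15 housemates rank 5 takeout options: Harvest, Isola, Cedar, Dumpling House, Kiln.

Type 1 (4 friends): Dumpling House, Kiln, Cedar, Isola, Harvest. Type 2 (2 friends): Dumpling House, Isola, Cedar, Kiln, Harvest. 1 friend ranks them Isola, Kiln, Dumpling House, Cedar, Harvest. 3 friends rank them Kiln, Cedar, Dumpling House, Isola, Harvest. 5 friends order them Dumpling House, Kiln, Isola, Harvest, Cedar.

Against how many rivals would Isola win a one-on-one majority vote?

Isola against each rival (15 friends):
Isola vs Harvest: Isola preferred on 4+2+1+3+5 = 15 ballots; Isola wins 15–0.
Isola vs Cedar: 2+1+5 = 8 for Isola, 7 for Cedar — Isola by 8–7.
Isola vs Dumpling House: Isola is ranked higher on 1 ballot, Dumpling House on 14. Dumpling House wins 14–1.
Isola vs Kiln: 2+1 = 3 for Isola, 12 for Kiln — Kiln by 12–3.
Isola beats Harvest, Cedar; loses to Dumpling House, Kiln — 2 pairwise wins.

2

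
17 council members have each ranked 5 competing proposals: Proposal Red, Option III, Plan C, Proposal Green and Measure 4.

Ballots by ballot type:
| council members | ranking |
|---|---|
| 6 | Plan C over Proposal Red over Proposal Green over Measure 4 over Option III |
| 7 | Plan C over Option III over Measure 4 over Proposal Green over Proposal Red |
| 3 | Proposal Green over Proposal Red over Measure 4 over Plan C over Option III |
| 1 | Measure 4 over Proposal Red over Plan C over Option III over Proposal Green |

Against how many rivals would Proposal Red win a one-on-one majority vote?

Proposal Red against each rival (17 council members):
Proposal Red vs Option III: Proposal Red wins 10–7.
Proposal Red vs Plan C: 3+1 = 4 for Proposal Red, 13 for Plan C — Plan C by 13–4.
Proposal Red vs Proposal Green: Proposal Green, 10–7.
Proposal Red vs Measure 4: Proposal Red is ranked higher on 6+3 = 9 ballots, Measure 4 on 8. Proposal Red wins 9–8.
Proposal Red beats Option III, Measure 4; loses to Plan C, Proposal Green — 2 pairwise wins.

2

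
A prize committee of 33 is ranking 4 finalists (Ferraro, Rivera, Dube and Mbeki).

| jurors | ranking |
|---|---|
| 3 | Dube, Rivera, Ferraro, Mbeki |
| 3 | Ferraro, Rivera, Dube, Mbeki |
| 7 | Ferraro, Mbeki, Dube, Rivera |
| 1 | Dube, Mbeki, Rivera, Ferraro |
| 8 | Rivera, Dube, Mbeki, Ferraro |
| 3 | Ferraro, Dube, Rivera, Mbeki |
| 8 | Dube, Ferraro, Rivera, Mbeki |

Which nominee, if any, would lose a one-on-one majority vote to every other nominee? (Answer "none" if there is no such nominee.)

Mbeki

Head-to-head results (33 jurors):
Ferraro vs Rivera: 3+7+3+8 = 21 for Ferraro, 12 for Rivera — Ferraro by 21–12.
Ferraro vs Dube: Ferraro is ranked higher on 3+7+3 = 13 ballots, Dube on 20. Dube wins 20–13.
Ferraro–Mbeki: Ferraro 24–9.
Rivera vs Dube: Rivera preferred on 3+8 = 11 ballots; Dube wins 22–11.
Rivera vs Mbeki: Rivera wins 25–8.
Dube vs Mbeki: Dube is ranked higher on 3+3+1+8+3+8 = 26 ballots, Mbeki on 7. Dube wins 26–7.
Only Mbeki has no wins; Mbeki is the Condorcet loser.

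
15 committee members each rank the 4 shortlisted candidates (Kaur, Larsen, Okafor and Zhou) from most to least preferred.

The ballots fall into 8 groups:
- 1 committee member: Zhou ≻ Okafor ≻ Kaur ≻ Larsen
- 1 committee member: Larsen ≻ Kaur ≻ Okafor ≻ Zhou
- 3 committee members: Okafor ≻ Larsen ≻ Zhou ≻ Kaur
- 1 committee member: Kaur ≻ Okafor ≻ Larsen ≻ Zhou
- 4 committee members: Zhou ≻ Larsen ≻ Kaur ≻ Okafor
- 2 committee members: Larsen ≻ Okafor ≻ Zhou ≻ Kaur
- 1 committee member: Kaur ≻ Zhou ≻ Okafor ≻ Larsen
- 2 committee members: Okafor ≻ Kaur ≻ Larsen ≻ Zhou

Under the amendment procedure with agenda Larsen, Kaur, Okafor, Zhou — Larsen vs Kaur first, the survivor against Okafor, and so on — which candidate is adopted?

Okafor

Round 1: Larsen vs Kaur — 10–5, Larsen advances.
Round 2: Larsen vs Okafor — 7–8, Okafor advances.
Round 3: Okafor vs Zhou — 9–6, Okafor advances.
Okafor survives the agenda.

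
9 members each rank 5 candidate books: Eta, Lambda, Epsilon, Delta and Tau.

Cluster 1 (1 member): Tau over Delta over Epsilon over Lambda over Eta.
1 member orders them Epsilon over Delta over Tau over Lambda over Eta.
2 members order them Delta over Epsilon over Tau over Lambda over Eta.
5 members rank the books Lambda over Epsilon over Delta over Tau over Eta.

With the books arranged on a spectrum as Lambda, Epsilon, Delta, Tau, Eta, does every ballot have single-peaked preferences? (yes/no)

Axis positions: Lambda=1, Epsilon=2, Delta=3, Tau=4, Eta=5.
Cluster 1 (peak Tau at position 4): ranking walks positions 4-3-2-1-5, expanding outward from the peak — single-peaked.
Cluster 2 (peak Epsilon at position 2): ranking walks positions 2-3-4-1-5, expanding outward from the peak — single-peaked.
Cluster 3 (peak Delta at position 3): ranking walks positions 3-2-4-1-5, expanding outward from the peak — single-peaked.
Cluster 4 (peak Lambda at position 1): ranking walks positions 1-2-3-4-5, expanding outward from the peak — single-peaked.
Every ranking is single-peaked on this axis.

yes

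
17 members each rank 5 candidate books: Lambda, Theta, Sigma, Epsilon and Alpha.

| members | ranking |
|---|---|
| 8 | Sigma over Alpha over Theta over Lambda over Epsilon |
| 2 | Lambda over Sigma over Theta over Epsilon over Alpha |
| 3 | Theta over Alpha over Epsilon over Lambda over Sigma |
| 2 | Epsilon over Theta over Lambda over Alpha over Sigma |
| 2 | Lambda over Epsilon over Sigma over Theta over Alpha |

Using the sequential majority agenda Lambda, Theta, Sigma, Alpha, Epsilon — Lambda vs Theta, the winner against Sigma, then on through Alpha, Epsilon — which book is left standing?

Round 1: Lambda vs Theta — 4–13, Theta advances.
Round 2: Theta vs Sigma — 5–12, Sigma advances.
Round 3: Sigma vs Alpha — 12–5, Sigma advances.
Round 4: Sigma vs Epsilon — 10–7, Sigma advances.
The agenda winner is Sigma.

Sigma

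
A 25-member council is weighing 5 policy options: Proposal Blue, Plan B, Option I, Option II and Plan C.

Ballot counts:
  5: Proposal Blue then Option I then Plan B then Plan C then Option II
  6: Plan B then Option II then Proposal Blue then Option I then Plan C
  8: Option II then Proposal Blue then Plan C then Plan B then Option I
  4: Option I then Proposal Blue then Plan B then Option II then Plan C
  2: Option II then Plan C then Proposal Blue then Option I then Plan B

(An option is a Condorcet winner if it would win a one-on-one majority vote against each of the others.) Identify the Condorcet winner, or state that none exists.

none

Pairwise majorities:
Proposal Blue vs Plan B: Proposal Blue preferred on 5+8+4+2 = 19 ballots; Proposal Blue wins 19–6.
Proposal Blue vs Option I: Proposal Blue preferred on 5+6+8+2 = 21 ballots; Proposal Blue wins 21–4.
Proposal Blue vs Option II: 9 to 16, Option II.
Proposal Blue vs Plan C: 23 to 2, Proposal Blue.
Plan B vs Option I: 6+8 = 14 for Plan B, 11 for Option I — Plan B by 14–11.
Plan B vs Option II: Plan B is ranked higher on 5+6+4 = 15 ballots, Option II on 10. Plan B wins 15–10.
Plan B vs Plan C: Plan B preferred on 5+6+4 = 15 ballots; Plan B wins 15–10.
Option I vs Option II: Option I preferred on 5+4 = 9 ballots; Option II wins 16–9.
Option I vs Plan C: 5+6+4 = 15 for Option I, 10 for Plan C — Option I by 15–10.
Option II vs Plan C: Option II is ranked higher on 6+8+4+2 = 20 ballots, Plan C on 5. Option II wins 20–5.
Every option loses at least once (Proposal Blue loses to Option II; Plan B loses to Proposal Blue; Option I loses to Proposal Blue; Option II loses to Plan B; Plan C loses to Proposal Blue). The majority relation contains the cycle Proposal Blue → Plan B → Option II → Proposal Blue, so there is no Condorcet winner.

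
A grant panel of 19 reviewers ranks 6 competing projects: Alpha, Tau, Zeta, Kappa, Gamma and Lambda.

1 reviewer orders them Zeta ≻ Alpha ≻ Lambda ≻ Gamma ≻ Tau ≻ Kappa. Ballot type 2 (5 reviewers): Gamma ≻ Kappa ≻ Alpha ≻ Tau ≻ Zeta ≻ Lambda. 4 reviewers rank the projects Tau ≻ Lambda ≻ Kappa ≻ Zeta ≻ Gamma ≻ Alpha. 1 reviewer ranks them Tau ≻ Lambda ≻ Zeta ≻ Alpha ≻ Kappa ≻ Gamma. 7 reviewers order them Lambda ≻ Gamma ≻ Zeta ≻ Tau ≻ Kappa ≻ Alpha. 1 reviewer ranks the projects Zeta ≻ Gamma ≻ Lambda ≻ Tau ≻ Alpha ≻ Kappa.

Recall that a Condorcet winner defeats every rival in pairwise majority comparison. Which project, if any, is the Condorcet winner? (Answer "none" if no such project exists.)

Check each pair by majority over 19 ballots:
Alpha vs Tau: 6 to 13, Tau.
Alpha vs Zeta: 5 to 14, Zeta.
Alpha vs Kappa: 3 to 16, Kappa.
Alpha vs Gamma: Alpha preferred on 1+1 = 2 ballots; Gamma wins 17–2.
Alpha vs Lambda: Alpha preferred on 1+5 = 6 ballots; Lambda wins 13–6.
Tau vs Zeta: Tau preferred on 5+4+1 = 10 ballots; Tau wins 10–9.
Tau vs Kappa: 1+4+1+7+1 = 14 for Tau, 5 for Kappa — Tau by 14–5.
Tau vs Gamma: 5 to 14, Gamma.
Tau vs Lambda: 10 to 9, Tau.
Zeta vs Kappa: Zeta preferred on 1+1+7+1 = 10 ballots; Zeta wins 10–9.
Zeta vs Gamma: 1+4+1+1 = 7 for Zeta, 12 for Gamma — Gamma by 12–7.
Zeta vs Lambda: Zeta preferred on 1+5+1 = 7 ballots; Lambda wins 12–7.
Kappa vs Gamma: 5 to 14, Gamma.
Kappa vs Lambda: 5 for Kappa, 14 for Lambda — Lambda by 14–5.
Gamma vs Lambda: Gamma is ranked higher on 5+1 = 6 ballots, Lambda on 13. Lambda wins 13–6.
Every project loses at least once (Alpha loses to Tau; Tau loses to Gamma; Zeta loses to Tau; Kappa loses to Tau; Gamma loses to Lambda; Lambda loses to Tau). The majority relation contains the cycle Tau → Lambda → Gamma → Tau, so there is no Condorcet winner.

none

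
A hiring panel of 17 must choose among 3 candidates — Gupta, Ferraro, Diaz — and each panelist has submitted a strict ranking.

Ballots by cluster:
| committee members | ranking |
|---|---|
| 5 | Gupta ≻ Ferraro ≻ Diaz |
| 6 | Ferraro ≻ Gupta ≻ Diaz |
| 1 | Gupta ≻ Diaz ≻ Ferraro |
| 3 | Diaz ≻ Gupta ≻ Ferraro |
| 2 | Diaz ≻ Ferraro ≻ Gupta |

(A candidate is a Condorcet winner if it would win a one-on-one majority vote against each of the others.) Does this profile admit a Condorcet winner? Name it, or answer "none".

Head-to-head results (17 committee members):
Gupta–Ferraro: Gupta 9–8.
Gupta vs Diaz: Gupta, 12–5.
Ferraro–Diaz: Ferraro 11–6.
Gupta beats each of Ferraro, Diaz — Gupta is the Condorcet winner.

Gupta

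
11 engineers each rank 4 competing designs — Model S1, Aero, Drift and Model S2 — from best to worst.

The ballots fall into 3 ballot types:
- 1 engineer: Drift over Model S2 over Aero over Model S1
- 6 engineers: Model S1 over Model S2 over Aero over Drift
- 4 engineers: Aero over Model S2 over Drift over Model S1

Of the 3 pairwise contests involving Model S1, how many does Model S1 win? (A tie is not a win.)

Model S1 against each rival (11 engineers):
Model S1–Aero: Model S1 6–5.
Model S1 vs Drift: 6 to 5, Model S1.
Model S1 vs Model S2: Model S1 preferred on 6 ballots; Model S1 wins 6–5.
Model S1 beats Aero, Drift, Model S2 — 3 pairwise wins.

3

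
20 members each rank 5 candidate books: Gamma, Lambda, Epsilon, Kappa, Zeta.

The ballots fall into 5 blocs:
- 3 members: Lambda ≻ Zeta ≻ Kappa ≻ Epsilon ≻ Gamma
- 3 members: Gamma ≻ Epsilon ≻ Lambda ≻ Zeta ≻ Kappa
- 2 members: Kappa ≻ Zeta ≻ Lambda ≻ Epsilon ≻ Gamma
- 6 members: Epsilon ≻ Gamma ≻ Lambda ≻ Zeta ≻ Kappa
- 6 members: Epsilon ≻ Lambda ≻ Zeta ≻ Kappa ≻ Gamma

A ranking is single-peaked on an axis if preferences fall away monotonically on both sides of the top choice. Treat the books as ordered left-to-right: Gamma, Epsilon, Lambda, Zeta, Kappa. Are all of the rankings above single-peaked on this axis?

yes

Axis positions: Gamma=1, Epsilon=2, Lambda=3, Zeta=4, Kappa=5.
Bloc 1 (peak Lambda at position 3): ranking walks positions 3-4-5-2-1, expanding outward from the peak — single-peaked.
Bloc 2 (peak Gamma at position 1): ranking walks positions 1-2-3-4-5, expanding outward from the peak — single-peaked.
Bloc 3 (peak Kappa at position 5): ranking walks positions 5-4-3-2-1, expanding outward from the peak — single-peaked.
Bloc 4 (peak Epsilon at position 2): ranking walks positions 2-1-3-4-5, expanding outward from the peak — single-peaked.
Bloc 5 (peak Epsilon at position 2): ranking walks positions 2-3-4-5-1, expanding outward from the peak — single-peaked.
Every ranking is single-peaked on this axis.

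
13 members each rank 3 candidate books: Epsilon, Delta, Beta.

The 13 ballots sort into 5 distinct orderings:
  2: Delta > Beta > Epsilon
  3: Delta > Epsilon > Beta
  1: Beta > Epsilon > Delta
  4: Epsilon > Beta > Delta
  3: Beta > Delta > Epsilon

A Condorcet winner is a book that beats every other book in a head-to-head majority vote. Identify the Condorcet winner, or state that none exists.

Check each pair by majority over 13 ballots:
Epsilon vs Delta: Delta, 8–5.
Epsilon vs Beta: Epsilon is ranked higher on 3+4 = 7 ballots, Beta on 6. Epsilon wins 7–6.
Delta vs Beta: 2+3 = 5 for Delta, 8 for Beta — Beta by 8–5.
Each book drops at least one matchup (Epsilon loses to Delta; Delta loses to Beta; Beta loses to Epsilon); the cycle Epsilon beats Beta beats Delta beats Epsilon rules out a Condorcet winner.

none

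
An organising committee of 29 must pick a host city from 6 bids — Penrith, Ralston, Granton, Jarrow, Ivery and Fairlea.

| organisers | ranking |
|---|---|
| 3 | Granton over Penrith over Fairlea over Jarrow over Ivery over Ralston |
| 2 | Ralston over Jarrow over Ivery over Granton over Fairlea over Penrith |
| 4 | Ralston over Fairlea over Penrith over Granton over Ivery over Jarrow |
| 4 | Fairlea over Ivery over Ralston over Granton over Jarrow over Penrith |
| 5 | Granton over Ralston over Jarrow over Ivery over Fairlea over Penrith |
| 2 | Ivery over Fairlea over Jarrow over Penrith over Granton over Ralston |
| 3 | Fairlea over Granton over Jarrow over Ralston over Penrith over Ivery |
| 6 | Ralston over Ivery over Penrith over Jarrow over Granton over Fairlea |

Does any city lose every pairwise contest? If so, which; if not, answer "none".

Pairwise majorities:
Penrith–Ralston: Ralston 24–5.
Penrith vs Granton: Granton, 17–12.
Penrith vs Jarrow: Penrith is ranked higher on 3+4+6 = 13 ballots, Jarrow on 16. Jarrow wins 16–13.
Penrith vs Ivery: Penrith is ranked higher on 3+4+3 = 10 ballots, Ivery on 19. Ivery wins 19–10.
Penrith–Fairlea: Fairlea 20–9.
Ralston vs Granton: 16 to 13, Ralston.
Ralston vs Jarrow: 21 to 8, Ralston.
Ralston vs Ivery: Ralston is ranked higher on 2+4+5+3+6 = 20 ballots, Ivery on 9. Ralston wins 20–9.
Ralston vs Fairlea: Ralston wins 17–12.
Granton vs Jarrow: Granton preferred on 3+4+4+5+3 = 19 ballots; Granton wins 19–10.
Granton vs Ivery: Granton preferred on 3+4+5+3 = 15 ballots; Granton wins 15–14.
Granton vs Fairlea: Granton, 16–13.
Jarrow vs Ivery: Ivery, 16–13.
Jarrow vs Fairlea: Jarrow preferred on 2+5+6 = 13 ballots; Fairlea wins 16–13.
Ivery vs Fairlea: Ivery preferred on 2+5+2+6 = 15 ballots; Ivery wins 15–14.
Penrith loses to every other city — it is the Condorcet loser.

Penrith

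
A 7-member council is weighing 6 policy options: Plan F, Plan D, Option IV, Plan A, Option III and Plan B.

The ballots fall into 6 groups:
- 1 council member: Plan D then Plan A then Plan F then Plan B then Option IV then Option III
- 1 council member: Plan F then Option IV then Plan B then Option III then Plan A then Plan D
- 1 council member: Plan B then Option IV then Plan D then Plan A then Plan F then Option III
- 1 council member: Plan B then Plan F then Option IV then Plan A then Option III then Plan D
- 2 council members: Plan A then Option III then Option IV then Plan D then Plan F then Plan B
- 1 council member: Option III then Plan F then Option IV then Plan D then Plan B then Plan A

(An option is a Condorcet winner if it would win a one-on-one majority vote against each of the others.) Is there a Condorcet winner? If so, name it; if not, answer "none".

Pairwise majorities:
Plan F vs Plan D: Plan D, 4–3.
Plan F vs Option IV: Plan F wins 4–3.
Plan F vs Plan A: 3 to 4, Plan A.
Plan F vs Option III: 1+1+1+1 = 4 for Plan F, 3 for Option III — Plan F by 4–3.
Plan F vs Plan B: Plan F is ranked higher on 1+1+2+1 = 5 ballots, Plan B on 2. Plan F wins 5–2.
Plan D vs Option IV: Option IV, 6–1.
Plan D vs Plan A: Plan A, 4–3.
Plan D vs Option III: 1+1 = 2 for Plan D, 5 for Option III — Option III by 5–2.
Plan D–Plan B: Plan D 4–3.
Option IV vs Plan A: Option IV, 4–3.
Option IV vs Option III: Option IV is ranked higher on 1+1+1+1 = 4 ballots, Option III on 3. Option IV wins 4–3.
Option IV–Plan B: Option IV 4–3.
Plan A vs Option III: Plan A is ranked higher on 1+1+1+2 = 5 ballots, Option III on 2. Plan A wins 5–2.
Plan A vs Plan B: 3 to 4, Plan B.
Option III vs Plan B: Option III preferred on 2+1 = 3 ballots; Plan B wins 4–3.
Every option loses at least once (Plan F loses to Plan D; Plan D loses to Option IV; Option IV loses to Plan F; Plan A loses to Option IV; Option III loses to Plan F; Plan B loses to Plan F). The majority relation contains the cycle Plan F beats Option IV beats Plan D beats Plan F, so there is no Condorcet winner.

none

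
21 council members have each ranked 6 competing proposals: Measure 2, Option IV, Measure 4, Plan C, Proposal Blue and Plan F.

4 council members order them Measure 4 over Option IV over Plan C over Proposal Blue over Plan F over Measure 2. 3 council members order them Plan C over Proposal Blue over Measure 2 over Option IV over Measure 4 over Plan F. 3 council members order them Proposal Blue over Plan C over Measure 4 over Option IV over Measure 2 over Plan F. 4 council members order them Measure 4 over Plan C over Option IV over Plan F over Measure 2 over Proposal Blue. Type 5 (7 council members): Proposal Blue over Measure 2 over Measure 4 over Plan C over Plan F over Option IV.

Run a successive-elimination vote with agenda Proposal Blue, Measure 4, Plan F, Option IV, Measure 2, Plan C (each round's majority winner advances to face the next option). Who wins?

Plan C

Round 1: Proposal Blue vs Measure 4 — 13–8, Proposal Blue advances.
Round 2: Proposal Blue vs Plan F — 17–4, Proposal Blue advances.
Round 3: Proposal Blue vs Option IV — 13–8, Proposal Blue advances.
Round 4: Proposal Blue vs Measure 2 — 17–4, Proposal Blue advances.
Round 5: Proposal Blue vs Plan C — 10–11, Plan C advances.
The agenda winner is Plan C.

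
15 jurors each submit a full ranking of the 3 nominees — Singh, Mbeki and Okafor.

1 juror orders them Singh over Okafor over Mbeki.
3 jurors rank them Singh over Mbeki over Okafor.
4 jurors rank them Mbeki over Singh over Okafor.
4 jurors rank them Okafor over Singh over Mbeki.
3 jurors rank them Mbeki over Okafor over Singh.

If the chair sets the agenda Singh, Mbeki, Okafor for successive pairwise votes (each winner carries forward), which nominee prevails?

Singh

Round 1: Singh vs Mbeki — 8–7, Singh advances.
Round 2: Singh vs Okafor — 8–7, Singh advances.
The agenda winner is Singh.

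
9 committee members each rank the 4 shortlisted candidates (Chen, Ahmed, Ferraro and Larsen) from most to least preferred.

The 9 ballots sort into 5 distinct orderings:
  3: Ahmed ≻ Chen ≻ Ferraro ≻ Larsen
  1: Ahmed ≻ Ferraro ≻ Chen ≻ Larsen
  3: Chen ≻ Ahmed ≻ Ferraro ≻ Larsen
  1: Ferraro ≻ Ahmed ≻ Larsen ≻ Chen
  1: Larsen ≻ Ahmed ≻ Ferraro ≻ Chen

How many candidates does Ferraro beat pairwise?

1

Ferraro against each rival (9 committee members):
Ferraro vs Chen: Ferraro preferred on 1+1+1 = 3 ballots; Chen wins 6–3.
Ferraro vs Ahmed: 1 to 8, Ahmed.
Ferraro–Larsen: Ferraro 8–1.
Ferraro beats Larsen; loses to Chen, Ahmed — 1 pairwise win.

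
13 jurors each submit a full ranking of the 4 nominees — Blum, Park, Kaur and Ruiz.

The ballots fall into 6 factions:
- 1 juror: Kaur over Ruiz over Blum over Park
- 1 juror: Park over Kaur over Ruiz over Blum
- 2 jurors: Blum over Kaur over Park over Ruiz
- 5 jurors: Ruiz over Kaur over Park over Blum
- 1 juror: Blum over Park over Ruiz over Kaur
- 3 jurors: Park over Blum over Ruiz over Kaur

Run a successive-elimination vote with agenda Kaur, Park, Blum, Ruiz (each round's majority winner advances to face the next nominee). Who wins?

Round 1: Kaur vs Park — 8–5, Kaur advances.
Round 2: Kaur vs Blum — 7–6, Kaur advances.
Round 3: Kaur vs Ruiz — 4–9, Ruiz advances.
The agenda winner is Ruiz.

Ruiz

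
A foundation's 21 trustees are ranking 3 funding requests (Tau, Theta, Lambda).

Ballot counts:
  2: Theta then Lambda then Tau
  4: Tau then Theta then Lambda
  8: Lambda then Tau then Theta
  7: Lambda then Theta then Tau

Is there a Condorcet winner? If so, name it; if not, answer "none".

Lambda

Check each pair by majority over 21 ballots:
Tau vs Theta: 12 to 9, Tau.
Tau vs Lambda: Lambda wins 17–4.
Theta vs Lambda: Theta preferred on 2+4 = 6 ballots; Lambda wins 15–6.
Lambda defeats every rival head-to-head and is the Condorcet winner.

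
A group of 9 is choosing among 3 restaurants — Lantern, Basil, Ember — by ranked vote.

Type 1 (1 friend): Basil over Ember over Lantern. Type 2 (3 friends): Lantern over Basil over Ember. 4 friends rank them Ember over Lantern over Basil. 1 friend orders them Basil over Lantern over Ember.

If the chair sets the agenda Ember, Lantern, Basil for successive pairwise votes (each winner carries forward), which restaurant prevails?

Basil

Round 1: Ember vs Lantern — 5–4, Ember advances.
Round 2: Ember vs Basil — 4–5, Basil advances.
The agenda winner is Basil.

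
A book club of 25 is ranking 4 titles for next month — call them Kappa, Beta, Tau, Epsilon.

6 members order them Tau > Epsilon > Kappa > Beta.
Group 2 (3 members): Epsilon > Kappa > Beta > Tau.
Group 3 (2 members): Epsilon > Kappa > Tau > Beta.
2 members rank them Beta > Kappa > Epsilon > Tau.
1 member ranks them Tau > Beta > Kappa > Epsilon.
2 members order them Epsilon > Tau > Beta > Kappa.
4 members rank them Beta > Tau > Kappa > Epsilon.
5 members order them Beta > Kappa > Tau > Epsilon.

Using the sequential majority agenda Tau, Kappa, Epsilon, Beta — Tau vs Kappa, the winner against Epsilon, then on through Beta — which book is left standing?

Beta

Round 1: Tau vs Kappa — 13–12, Tau advances.
Round 2: Tau vs Epsilon — 16–9, Tau advances.
Round 3: Tau vs Beta — 11–14, Beta advances.
Beta survives the agenda.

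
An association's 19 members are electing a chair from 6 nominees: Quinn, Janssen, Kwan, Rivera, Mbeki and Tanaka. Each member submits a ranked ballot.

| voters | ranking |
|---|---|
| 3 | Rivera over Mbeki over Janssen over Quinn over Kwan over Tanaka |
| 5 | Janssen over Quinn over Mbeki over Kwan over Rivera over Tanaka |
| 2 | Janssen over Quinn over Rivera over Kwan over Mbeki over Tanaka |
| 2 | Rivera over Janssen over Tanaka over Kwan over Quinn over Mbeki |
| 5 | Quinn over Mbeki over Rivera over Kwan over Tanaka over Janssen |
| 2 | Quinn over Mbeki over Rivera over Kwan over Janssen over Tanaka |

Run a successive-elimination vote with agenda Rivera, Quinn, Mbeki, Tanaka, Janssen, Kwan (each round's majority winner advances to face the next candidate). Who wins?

Janssen

Round 1: Rivera vs Quinn — 5–14, Quinn advances.
Round 2: Quinn vs Mbeki — 16–3, Quinn advances.
Round 3: Quinn vs Tanaka — 17–2, Quinn advances.
Round 4: Quinn vs Janssen — 7–12, Janssen advances.
Round 5: Janssen vs Kwan — 12–7, Janssen advances.
Janssen survives the agenda.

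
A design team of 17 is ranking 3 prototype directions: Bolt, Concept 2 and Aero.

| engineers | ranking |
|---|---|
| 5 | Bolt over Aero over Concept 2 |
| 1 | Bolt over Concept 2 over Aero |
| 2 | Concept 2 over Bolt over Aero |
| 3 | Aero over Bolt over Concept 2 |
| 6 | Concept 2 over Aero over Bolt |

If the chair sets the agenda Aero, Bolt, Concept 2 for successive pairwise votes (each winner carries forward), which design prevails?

Concept 2

Round 1: Aero vs Bolt — 9–8, Aero advances.
Round 2: Aero vs Concept 2 — 8–9, Concept 2 advances.
The agenda winner is Concept 2.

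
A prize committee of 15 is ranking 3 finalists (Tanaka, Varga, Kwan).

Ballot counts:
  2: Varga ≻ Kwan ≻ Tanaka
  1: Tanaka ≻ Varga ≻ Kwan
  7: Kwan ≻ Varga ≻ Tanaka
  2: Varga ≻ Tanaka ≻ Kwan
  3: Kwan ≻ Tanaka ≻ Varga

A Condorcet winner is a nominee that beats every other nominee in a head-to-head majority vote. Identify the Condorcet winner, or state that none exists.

Kwan

Check each pair by majority over 15 ballots:
Tanaka vs Varga: 4 to 11, Varga.
Tanaka vs Kwan: Tanaka preferred on 1+2 = 3 ballots; Kwan wins 12–3.
Varga vs Kwan: 5 to 10, Kwan.
Kwan beats each of Tanaka, Varga — Kwan is the Condorcet winner.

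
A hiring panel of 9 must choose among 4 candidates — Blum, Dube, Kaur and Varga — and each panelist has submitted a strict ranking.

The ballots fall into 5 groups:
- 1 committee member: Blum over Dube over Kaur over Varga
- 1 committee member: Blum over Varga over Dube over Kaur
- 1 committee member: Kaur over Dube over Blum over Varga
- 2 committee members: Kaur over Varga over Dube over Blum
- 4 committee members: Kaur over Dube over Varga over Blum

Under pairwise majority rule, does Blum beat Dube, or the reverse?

Ballots ranking Blum above Dube: 1 + 1 = 2.
Ballots ranking Dube above Blum: 9 − 2 = 7.
Dube wins the head-to-head 7–2.

Dube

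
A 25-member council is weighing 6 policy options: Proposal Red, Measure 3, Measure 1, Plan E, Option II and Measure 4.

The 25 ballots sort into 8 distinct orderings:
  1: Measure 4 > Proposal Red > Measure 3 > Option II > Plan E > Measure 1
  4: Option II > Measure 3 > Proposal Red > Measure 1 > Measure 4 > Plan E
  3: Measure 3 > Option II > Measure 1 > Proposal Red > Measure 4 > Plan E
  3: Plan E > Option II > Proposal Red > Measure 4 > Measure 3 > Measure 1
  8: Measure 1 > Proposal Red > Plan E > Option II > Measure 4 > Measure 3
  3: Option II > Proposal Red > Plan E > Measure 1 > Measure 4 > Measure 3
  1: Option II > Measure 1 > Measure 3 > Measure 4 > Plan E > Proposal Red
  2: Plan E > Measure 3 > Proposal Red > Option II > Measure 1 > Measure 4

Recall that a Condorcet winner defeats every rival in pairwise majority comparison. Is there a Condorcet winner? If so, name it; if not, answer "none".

none

Pairwise majorities:
Proposal Red vs Measure 3: Proposal Red wins 15–10.
Proposal Red vs Measure 1: Proposal Red wins 13–12.
Proposal Red vs Plan E: Proposal Red, 19–6.
Proposal Red vs Option II: Option II wins 14–11.
Proposal Red vs Measure 4: Proposal Red, 23–2.
Measure 3–Measure 1: Measure 3 13–12.
Measure 3 vs Plan E: Plan E, 16–9.
Measure 3 vs Option II: Option II wins 19–6.
Measure 3–Measure 4: Measure 4 15–10.
Measure 1 vs Plan E: Measure 1 wins 16–9.
Measure 1 vs Option II: Option II, 17–8.
Measure 1 vs Measure 4: Measure 1, 21–4.
Plan E vs Option II: Plan E wins 13–12.
Plan E–Measure 4: Plan E 16–9.
Option II–Measure 4: Option II 24–1.
Every option loses at least once (Proposal Red loses to Option II; Measure 3 loses to Proposal Red; Measure 1 loses to Proposal Red; Plan E loses to Proposal Red; Option II loses to Plan E; Measure 4 loses to Proposal Red). The majority relation contains the cycle Proposal Red → Plan E → Option II → Proposal Red, so there is no Condorcet winner.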